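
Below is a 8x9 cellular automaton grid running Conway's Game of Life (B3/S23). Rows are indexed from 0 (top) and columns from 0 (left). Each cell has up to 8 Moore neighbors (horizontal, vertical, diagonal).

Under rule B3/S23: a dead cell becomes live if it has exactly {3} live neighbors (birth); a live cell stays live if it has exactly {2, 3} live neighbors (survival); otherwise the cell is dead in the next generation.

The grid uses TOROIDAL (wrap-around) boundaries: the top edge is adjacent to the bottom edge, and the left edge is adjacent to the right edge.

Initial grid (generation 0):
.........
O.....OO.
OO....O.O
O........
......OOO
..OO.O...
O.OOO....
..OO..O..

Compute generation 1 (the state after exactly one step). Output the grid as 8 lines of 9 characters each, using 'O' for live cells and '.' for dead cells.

Answer: ......OO.
OO....OO.
.O....O..
.O....O..
......OOO
.OO..OOOO
.....O...
.OO.O....

Derivation:
Simulating step by step:
Generation 0 (given above): 21 live cells
Generation 1: 23 live cells
(generation 1 grid is the final answer)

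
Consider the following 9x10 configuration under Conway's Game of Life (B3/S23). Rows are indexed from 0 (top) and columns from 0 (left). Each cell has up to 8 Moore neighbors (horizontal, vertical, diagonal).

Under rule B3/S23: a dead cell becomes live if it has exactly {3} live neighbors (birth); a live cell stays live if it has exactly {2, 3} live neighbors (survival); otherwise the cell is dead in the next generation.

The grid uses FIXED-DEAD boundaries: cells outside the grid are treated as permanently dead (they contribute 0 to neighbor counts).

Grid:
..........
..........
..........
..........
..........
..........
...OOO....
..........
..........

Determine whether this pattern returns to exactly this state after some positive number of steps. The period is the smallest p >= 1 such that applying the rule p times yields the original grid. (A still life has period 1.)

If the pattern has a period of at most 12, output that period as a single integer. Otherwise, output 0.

Simulating and comparing each generation to the original:
Gen 0 (original, given above): 3 live cells
Gen 1: 3 live cells, differs from original
Gen 2: 3 live cells, MATCHES original -> period = 2

Answer: 2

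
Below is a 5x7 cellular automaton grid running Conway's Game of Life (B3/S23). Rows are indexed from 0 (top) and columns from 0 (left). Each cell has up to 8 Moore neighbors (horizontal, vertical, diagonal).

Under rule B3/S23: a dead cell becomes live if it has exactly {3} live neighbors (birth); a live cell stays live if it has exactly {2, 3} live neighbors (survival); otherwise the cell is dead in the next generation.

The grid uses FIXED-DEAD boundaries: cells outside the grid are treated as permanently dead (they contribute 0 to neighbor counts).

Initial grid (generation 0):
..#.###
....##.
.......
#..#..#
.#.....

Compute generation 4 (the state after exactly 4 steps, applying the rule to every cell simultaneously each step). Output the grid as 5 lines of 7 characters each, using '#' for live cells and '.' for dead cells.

Simulating step by step:
Generation 0 (given above): 10 live cells
Generation 1: 8 live cells
...##.#
...##.#
....##.
.......
.......
Generation 2: 6 live cells
...##..
......#
...###.
.......
.......
Generation 3: 3 live cells
.......
.......
....##.
....#..
.......
Generation 4: 4 live cells
(generation 4 grid is the final answer)

Answer: .......
.......
....##.
....##.
.......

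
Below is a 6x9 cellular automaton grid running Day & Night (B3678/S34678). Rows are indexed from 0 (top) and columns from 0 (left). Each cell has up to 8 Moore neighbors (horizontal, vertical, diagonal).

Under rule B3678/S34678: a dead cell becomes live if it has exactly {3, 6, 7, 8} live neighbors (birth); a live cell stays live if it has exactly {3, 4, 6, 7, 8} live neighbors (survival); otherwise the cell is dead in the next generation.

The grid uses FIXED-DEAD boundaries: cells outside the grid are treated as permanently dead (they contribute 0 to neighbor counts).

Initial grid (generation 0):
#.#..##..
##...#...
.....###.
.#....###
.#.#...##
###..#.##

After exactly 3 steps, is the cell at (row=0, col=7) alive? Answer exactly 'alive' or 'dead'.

Answer: dead

Derivation:
Simulating step by step:
Generation 0 (given above): 24 live cells
Generation 1: 21 live cells
.........
.#..####.
##...#.##
..#..#.##
.#.....#.
.##...###
Generation 2: 17 live cells
.....##..
#....####
.##..##.#
#......##
.#.......
.......#.
Generation 3: 15 live cells
.....##..
.#..#.#..
##...#.##
..#...##.
.......##
.........

Cell (0,7) at generation 3: 0 -> dead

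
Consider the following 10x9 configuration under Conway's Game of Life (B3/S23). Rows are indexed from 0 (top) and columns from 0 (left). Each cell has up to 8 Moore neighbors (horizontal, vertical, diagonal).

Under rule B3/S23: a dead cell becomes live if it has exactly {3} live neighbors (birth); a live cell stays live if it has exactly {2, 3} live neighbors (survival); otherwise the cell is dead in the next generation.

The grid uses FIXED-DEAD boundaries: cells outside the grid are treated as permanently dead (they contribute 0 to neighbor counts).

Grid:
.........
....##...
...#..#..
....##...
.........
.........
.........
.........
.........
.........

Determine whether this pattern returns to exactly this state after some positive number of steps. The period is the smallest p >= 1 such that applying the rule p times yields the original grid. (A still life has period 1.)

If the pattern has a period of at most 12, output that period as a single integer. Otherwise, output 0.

Answer: 1

Derivation:
Simulating and comparing each generation to the original:
Gen 0 (original, given above): 6 live cells
Gen 1: 6 live cells, MATCHES original -> period = 1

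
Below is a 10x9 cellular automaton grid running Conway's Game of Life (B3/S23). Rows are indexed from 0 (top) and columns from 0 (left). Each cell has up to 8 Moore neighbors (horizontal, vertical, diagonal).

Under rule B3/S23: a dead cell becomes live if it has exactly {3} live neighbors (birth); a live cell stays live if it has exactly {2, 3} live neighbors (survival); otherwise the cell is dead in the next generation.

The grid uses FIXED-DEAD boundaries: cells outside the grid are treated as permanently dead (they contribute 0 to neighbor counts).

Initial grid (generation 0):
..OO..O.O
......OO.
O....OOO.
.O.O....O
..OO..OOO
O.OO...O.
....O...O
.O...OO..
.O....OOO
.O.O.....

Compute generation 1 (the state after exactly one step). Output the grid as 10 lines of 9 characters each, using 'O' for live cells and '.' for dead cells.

Answer: ......O..
........O
.....O..O
.O.OOO..O
....O.O.O
.OO.O.O..
.OOOOOOO.
.....OO.O
OO...OOO.
..O....O.

Derivation:
Simulating step by step:
Generation 0 (given above): 33 live cells
Generation 1: 33 live cells
(generation 1 grid is the final answer)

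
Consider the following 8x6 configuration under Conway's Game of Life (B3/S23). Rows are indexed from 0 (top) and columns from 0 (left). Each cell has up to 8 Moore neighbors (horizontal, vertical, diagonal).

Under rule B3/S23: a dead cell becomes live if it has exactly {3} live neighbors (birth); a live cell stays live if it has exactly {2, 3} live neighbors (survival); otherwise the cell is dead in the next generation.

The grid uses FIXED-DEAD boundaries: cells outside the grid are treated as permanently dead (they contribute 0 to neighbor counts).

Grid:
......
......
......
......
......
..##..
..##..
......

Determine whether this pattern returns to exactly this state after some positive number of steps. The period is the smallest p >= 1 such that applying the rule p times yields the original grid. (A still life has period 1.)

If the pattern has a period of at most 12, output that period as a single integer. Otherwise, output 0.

Answer: 1

Derivation:
Simulating and comparing each generation to the original:
Gen 0 (original, given above): 4 live cells
Gen 1: 4 live cells, MATCHES original -> period = 1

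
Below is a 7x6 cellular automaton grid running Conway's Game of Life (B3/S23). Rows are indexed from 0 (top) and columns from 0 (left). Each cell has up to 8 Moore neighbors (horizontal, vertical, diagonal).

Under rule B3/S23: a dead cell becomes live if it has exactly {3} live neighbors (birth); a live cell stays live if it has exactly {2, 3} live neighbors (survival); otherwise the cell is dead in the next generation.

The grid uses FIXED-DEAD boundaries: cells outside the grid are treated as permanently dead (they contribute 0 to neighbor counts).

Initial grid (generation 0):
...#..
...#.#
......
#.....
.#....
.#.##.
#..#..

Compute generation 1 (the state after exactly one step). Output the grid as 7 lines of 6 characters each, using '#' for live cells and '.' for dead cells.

Answer: ....#.
....#.
......
......
###...
##.##.
..###.

Derivation:
Simulating step by step:
Generation 0 (given above): 10 live cells
Generation 1: 12 live cells
(generation 1 grid is the final answer)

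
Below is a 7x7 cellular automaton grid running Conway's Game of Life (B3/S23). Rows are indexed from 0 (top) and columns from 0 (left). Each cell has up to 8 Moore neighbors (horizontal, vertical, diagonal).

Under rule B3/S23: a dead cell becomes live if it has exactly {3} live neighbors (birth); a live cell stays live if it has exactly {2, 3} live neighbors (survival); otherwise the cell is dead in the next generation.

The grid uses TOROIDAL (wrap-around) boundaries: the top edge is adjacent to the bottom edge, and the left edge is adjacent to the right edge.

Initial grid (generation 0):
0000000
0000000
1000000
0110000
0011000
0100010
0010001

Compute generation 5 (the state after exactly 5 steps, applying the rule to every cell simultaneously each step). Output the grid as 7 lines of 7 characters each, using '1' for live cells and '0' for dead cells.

Simulating step by step:
Generation 0 (given above): 9 live cells
Generation 1: 7 live cells
0000000
0000000
0100000
0111000
0001000
0101000
0000000
Generation 2: 7 live cells
0000000
0000000
0100000
0101000
0101100
0010000
0000000
Generation 3: 10 live cells
0000000
0000000
0010000
1101100
0101100
0011000
0000000
Generation 4: 11 live cells
0000000
0000000
0111000
1100100
1100000
0011100
0000000
Generation 5: 12 live cells
(generation 5 grid is the final answer)

Answer: 0000000
0010000
1111000
0001000
1000100
0111000
0001000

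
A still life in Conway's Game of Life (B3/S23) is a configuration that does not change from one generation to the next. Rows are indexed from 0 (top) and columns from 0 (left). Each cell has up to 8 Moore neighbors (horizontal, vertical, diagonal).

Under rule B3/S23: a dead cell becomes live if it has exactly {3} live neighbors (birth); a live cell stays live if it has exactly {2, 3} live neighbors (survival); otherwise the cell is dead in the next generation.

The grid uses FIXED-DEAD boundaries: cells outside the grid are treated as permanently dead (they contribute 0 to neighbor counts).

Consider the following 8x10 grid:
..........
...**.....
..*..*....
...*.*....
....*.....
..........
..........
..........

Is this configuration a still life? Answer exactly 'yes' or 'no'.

Answer: yes

Derivation:
Compute generation 1 and compare to generation 0 (given above):
Generation 1:
..........
...**.....
..*..*....
...*.*....
....*.....
..........
..........
..........
The grids are IDENTICAL -> still life.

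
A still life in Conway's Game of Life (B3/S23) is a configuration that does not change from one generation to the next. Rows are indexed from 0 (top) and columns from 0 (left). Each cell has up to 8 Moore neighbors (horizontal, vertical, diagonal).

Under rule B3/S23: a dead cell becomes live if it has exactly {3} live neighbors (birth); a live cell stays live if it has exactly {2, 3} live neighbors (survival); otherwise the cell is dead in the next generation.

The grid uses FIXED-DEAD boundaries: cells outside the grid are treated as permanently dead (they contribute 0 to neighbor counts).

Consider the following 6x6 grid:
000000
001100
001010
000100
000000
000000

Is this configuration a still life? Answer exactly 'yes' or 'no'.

Compute generation 1 and compare to generation 0 (given above):
Generation 1:
000000
001100
001010
000100
000000
000000
The grids are IDENTICAL -> still life.

Answer: yes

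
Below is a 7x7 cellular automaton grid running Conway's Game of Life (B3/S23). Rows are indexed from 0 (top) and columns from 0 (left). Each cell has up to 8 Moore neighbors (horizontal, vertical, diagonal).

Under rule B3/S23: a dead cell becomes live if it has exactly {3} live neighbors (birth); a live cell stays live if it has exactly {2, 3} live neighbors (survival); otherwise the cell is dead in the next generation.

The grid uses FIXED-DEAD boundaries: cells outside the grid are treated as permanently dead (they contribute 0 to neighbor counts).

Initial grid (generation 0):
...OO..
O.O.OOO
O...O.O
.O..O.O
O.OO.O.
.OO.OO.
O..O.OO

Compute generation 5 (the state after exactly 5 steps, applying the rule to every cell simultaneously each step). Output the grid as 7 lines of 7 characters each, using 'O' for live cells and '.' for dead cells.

Answer: ...OO..
..OOO..
.....O.
.......
O.O.O.O
O...OO.
.OO.OO.

Derivation:
Simulating step by step:
Generation 0 (given above): 25 live cells
Generation 1: 20 live cells
...OO..
.O....O
O...O.O
OOO.O.O
O.....O
O......
.OOO.OO
Generation 2: 17 live cells
.......
...OO..
O.OO..O
O..O..O
O....O.
O.O..OO
.OO....
Generation 3: 21 live cells
.......
..OOO..
.OO..O.
O.OOOOO
O...OO.
O.O..OO
.OO....
Generation 4: 19 live cells
...O...
.OOOO..
......O
O.O...O
O.O....
O.OOOOO
.OO....
Generation 5: 17 live cells
(generation 5 grid is the final answer)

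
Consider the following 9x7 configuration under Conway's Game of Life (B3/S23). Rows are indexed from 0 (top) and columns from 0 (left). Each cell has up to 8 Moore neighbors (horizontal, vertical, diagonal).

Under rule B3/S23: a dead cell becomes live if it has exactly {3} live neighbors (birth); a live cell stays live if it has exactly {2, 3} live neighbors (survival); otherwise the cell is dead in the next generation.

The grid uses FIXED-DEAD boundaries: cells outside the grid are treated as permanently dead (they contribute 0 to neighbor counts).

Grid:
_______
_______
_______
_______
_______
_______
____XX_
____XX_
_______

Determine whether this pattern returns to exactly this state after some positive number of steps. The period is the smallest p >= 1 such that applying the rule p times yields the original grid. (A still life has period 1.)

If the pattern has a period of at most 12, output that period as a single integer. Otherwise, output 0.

Simulating and comparing each generation to the original:
Gen 0 (original, given above): 4 live cells
Gen 1: 4 live cells, MATCHES original -> period = 1

Answer: 1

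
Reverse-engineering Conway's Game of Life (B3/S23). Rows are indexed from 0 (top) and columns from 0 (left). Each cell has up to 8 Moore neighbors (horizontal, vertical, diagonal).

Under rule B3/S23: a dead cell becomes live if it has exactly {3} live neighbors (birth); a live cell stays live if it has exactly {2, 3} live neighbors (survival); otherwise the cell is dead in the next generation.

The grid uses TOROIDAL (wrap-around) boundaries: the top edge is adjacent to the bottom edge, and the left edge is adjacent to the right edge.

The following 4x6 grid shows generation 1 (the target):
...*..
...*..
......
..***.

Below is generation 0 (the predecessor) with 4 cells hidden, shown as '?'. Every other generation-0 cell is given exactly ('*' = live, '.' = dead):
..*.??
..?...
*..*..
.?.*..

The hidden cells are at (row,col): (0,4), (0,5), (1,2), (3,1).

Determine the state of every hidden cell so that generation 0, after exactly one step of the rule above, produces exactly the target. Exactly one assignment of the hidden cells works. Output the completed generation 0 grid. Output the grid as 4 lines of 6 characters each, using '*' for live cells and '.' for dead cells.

Hidden generation-0 cells (in order): (0,4), (0,5), (1,2), (3,1).
A hidden cell only influences target cells in its own 3x3 neighborhood. Try each of the 2^4 = 16 assignments, step the completed generation 0 forward once under B3/S23, and compare with the target:
  (0,4)=. (0,5)=. (1,2)=. (3,1)=. -> step gives (0,3)='.' but target has '*' -> reject
  (0,4)=. (0,5)=. (1,2)=. (3,1)=* -> step gives (0,2)='*' but target has '.' -> reject
  (0,4)=. (0,5)=. (1,2)=* (3,1)=. -> step gives (0,2)='*' but target has '.' -> reject
  (0,4)=. (0,5)=. (1,2)=* (3,1)=* -> step gives (0,1)='*' but target has '.' -> reject
  (0,4)=. (0,5)=* (1,2)=. (3,1)=. -> step gives (0,3)='.' but target has '*' -> reject
  (0,4)=. (0,5)=* (1,2)=. (3,1)=* -> step gives (0,2)='*' but target has '.' -> reject
  (0,4)=. (0,5)=* (1,2)=* (3,1)=. -> step gives (0,2)='*' but target has '.' -> reject
  (0,4)=. (0,5)=* (1,2)=* (3,1)=* -> step gives (0,1)='*' but target has '.' -> reject
  (0,4)=* (0,5)=. (1,2)=. (3,1)=. -> step reproduces the target at every cell -> ACCEPT
  (0,4)=* (0,5)=. (1,2)=. (3,1)=* -> step gives (0,2)='*' but target has '.' -> reject
  (0,4)=* (0,5)=. (1,2)=* (3,1)=. -> step gives (0,2)='*' but target has '.' -> reject
  (0,4)=* (0,5)=. (1,2)=* (3,1)=* -> step gives (0,1)='*' but target has '.' -> reject
  (0,4)=* (0,5)=* (1,2)=. (3,1)=. -> step gives (0,4)='*' but target has '.' -> reject
  (0,4)=* (0,5)=* (1,2)=. (3,1)=* -> step gives (0,2)='*' but target has '.' -> reject
  (0,4)=* (0,5)=* (1,2)=* (3,1)=. -> step gives (0,2)='*' but target has '.' -> reject
  (0,4)=* (0,5)=* (1,2)=* (3,1)=* -> step gives (0,1)='*' but target has '.' -> reject
Unique solution: (0,4)=live, (0,5)=dead, (1,2)=dead, (3,1)=dead.
Check: live-neighbor counts of every cell in the completed generation 0:
011311
122322
012121
123332
Applying B3/S23 to generation 0 with these counts gives:
...*..
...*..
......
..***.
which matches the target exactly.

Answer: ..*.*.
......
*..*..
...*..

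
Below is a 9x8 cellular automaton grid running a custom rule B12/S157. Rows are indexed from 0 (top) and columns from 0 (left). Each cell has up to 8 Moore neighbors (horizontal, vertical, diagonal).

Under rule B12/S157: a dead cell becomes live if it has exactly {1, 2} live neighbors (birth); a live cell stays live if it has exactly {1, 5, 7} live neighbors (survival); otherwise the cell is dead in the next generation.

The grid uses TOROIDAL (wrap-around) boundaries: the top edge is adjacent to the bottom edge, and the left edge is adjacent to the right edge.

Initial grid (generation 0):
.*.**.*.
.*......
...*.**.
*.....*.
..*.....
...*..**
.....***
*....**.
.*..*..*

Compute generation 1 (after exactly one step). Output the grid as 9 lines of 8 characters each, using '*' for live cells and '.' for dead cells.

Simulating step by step:
Generation 0 (given above): 23 live cells
Generation 1: 32 live cells
(generation 1 grid is the final answer)

Answer: ......**
**.....*
***.*...
.****...
******..
*****...
.***...*
.***..*.
........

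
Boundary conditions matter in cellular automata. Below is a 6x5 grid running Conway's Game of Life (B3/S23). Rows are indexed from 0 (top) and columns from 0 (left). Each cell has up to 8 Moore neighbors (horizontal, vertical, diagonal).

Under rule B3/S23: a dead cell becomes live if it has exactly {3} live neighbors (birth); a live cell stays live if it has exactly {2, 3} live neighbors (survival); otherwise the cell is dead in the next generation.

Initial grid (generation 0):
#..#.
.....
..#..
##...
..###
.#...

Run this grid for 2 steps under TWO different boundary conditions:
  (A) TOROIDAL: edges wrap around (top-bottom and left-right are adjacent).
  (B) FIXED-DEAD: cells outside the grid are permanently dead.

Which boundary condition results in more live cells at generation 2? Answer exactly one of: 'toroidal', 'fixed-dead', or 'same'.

Answer: toroidal

Derivation:
Under TOROIDAL boundary, generation 2:
.....
.....
.#...
.#..#
..##.
#####
Population = 10

Under FIXED-DEAD boundary, generation 2:
.....
.....
.....
##...
...#.
.###.
Population = 6

Comparison: toroidal=10, fixed-dead=6 -> toroidal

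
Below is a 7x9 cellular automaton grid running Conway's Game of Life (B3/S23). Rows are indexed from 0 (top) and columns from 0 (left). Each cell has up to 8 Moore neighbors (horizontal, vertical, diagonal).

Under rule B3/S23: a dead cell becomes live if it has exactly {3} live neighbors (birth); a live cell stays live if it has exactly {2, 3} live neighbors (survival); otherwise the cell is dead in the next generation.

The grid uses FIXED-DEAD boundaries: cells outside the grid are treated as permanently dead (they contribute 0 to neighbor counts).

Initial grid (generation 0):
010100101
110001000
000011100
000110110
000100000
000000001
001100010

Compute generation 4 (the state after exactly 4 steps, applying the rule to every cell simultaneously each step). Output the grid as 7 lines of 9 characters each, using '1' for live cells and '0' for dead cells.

Simulating step by step:
Generation 0 (given above): 19 live cells
Generation 1: 17 live cells
111000000
111000010
000100010
000100110
000110010
001100000
000000000
Generation 2: 19 live cells
101000000
100100000
010100011
001100111
000010110
001110000
000000000
Generation 3: 19 live cells
010000000
100100000
010110101
001111000
000010101
000111000
000100000
Generation 4: 12 live cells
(generation 4 grid is the final answer)

Answer: 000000000
110110000
010000000
001000100
001000100
000101000
000100000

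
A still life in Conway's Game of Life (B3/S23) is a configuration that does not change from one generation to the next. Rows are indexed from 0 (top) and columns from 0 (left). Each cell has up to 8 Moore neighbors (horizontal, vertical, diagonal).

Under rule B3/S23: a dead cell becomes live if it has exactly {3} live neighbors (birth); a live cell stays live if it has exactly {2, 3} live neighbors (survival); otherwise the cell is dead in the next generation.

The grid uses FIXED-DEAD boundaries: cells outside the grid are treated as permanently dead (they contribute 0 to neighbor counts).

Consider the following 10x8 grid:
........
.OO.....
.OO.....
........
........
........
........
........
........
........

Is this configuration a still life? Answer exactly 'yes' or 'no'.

Compute generation 1 and compare to generation 0 (given above):
Generation 1:
........
.OO.....
.OO.....
........
........
........
........
........
........
........
The grids are IDENTICAL -> still life.

Answer: yes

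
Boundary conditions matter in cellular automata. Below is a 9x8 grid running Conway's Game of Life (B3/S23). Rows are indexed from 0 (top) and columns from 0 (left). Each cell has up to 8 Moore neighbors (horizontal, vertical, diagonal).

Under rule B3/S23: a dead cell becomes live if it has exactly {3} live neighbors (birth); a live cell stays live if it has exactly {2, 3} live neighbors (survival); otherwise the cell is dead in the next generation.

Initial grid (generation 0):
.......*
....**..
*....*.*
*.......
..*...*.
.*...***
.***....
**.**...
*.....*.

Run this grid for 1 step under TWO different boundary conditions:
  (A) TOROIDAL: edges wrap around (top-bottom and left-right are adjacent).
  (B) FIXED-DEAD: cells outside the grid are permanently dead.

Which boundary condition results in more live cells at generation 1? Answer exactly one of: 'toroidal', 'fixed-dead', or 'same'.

Answer: toroidal

Derivation:
Under TOROIDAL boundary, generation 1:
.....***
*...**.*
*...****
**....*.
**...**.
**.*.***
...*.***
*..**..*
**......
Population = 35

Under FIXED-DEAD boundary, generation 1:
........
....**..
....***.
.*....*.
.*...***
.*.*.***
...*.**.
*..**...
**......
Population = 24

Comparison: toroidal=35, fixed-dead=24 -> toroidal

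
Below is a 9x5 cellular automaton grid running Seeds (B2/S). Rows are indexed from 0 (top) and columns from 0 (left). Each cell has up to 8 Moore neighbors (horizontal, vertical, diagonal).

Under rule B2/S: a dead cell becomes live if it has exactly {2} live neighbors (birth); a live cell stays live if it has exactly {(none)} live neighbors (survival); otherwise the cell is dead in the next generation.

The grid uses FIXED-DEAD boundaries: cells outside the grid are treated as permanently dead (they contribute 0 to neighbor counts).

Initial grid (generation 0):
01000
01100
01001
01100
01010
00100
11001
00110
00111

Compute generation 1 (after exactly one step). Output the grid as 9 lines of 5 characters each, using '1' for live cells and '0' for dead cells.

Simulating step by step:
Generation 0 (given above): 18 live cells
Generation 1: 7 live cells
(generation 1 grid is the final answer)

Answer: 10000
00010
00000
00001
10000
00001
00000
10000
01000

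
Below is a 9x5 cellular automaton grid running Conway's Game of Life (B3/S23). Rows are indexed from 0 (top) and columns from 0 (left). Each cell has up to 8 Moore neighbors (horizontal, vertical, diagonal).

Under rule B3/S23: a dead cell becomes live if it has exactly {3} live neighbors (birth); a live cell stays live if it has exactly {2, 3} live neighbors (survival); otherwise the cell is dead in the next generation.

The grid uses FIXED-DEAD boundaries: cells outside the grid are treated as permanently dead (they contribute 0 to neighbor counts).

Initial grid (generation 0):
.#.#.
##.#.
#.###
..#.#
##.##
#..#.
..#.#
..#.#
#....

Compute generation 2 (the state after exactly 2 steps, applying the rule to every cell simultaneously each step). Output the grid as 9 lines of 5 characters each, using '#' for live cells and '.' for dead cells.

Simulating step by step:
Generation 0 (given above): 22 live cells
Generation 1: 14 live cells
##...
#....
#...#
#....
##..#
#....
.##.#
.#...
.....
Generation 2: 16 live cells
(generation 2 grid is the final answer)

Answer: ##...
#....
##...
#....
##...
#.##.
###..
.##..
.....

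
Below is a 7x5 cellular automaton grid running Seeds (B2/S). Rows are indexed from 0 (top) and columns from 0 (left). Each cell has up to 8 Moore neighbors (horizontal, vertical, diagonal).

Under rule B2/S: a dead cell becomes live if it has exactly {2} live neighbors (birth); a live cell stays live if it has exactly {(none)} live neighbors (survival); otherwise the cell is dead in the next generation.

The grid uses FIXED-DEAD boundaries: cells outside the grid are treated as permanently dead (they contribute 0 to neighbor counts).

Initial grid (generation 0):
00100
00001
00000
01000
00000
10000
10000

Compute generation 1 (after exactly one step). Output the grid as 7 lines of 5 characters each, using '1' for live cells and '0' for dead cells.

Answer: 00010
00010
00000
00000
11000
01000
01000

Derivation:
Simulating step by step:
Generation 0 (given above): 5 live cells
Generation 1: 6 live cells
(generation 1 grid is the final answer)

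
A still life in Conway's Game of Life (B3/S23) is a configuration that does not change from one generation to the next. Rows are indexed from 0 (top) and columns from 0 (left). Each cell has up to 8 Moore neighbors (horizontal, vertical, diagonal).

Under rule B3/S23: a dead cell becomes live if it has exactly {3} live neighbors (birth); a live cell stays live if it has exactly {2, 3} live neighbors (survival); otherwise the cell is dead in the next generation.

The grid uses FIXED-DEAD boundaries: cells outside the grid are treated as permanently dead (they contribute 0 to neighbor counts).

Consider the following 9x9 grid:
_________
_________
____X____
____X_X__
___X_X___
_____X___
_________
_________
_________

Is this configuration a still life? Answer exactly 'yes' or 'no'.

Compute generation 1 and compare to generation 0 (given above):
Generation 1:
_________
_________
_____X___
___XX____
_____XX__
____X____
_________
_________
_________
Cell (2,4) differs: gen0=1 vs gen1=0 -> NOT a still life.

Answer: no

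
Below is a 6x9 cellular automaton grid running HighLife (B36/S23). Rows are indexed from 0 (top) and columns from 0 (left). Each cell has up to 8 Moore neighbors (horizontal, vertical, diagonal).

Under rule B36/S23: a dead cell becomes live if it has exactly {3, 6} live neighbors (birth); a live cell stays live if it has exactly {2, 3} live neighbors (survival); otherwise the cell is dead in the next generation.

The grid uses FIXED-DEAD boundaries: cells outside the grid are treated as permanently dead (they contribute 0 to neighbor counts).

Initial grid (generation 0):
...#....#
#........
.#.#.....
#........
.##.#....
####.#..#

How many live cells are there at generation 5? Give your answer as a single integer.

Answer: 11

Derivation:
Simulating step by step:
Generation 0 (given above): 15 live cells
Generation 1: 9 live cells
.........
..#......
##.......
#..#.....
....#....
#..##....
Generation 2: 9 live cells
.........
.#.......
###......
##.......
....#....
...##....
Generation 3: 10 live cells
.........
###......
..#......
#.#......
...##....
...##....
Generation 4: 13 live cells
.#.......
.##......
####.....
.##......
..#.#....
...##....
Generation 5: 11 live cells
.##......
...#.....
#..#.....
#........
.##.#....
...##....
Population at generation 5: 11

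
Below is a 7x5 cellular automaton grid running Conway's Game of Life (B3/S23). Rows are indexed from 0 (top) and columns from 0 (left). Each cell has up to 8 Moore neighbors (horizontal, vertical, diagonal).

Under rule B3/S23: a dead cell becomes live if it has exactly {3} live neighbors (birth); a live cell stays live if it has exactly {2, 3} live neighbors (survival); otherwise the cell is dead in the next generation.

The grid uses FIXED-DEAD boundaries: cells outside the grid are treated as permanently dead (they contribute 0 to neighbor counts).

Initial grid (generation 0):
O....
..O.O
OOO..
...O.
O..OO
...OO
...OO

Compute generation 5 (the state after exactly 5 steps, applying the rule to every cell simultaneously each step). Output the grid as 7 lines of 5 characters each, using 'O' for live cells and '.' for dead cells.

Simulating step by step:
Generation 0 (given above): 14 live cells
Generation 1: 12 live cells
.....
O.OO.
.OO..
O..OO
..O..
..O..
...OO
Generation 2: 9 live cells
.....
..OO.
O...O
...O.
.OO..
..O..
...O.
Generation 3: 12 live cells
.....
...O.
..O.O
.OOO.
.OOO.
.OOO.
.....
Generation 4: 9 live cells
.....
...O.
.O..O
....O
O...O
.O.O.
..O..
Generation 5: 10 live cells
(generation 5 grid is the final answer)

Answer: .....
.....
...OO
...OO
...OO
.OOO.
..O..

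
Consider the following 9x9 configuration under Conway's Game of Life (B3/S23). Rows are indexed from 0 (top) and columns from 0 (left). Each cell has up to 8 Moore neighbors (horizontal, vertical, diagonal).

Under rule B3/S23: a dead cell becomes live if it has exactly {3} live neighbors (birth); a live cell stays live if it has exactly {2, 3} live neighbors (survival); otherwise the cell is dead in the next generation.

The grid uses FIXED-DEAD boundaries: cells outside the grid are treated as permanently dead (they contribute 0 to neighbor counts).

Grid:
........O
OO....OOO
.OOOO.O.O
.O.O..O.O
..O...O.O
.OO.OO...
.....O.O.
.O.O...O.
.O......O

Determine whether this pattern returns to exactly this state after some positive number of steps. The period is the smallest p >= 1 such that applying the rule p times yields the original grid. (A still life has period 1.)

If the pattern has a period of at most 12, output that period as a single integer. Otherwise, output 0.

Answer: 0

Derivation:
Simulating and comparing each generation to the original:
Gen 0 (original, given above): 30 live cells
Gen 1: 31 live cells, differs from original
Gen 2: 25 live cells, differs from original
Gen 3: 32 live cells, differs from original
Gen 4: 27 live cells, differs from original
Gen 5: 27 live cells, differs from original
Gen 6: 25 live cells, differs from original
Gen 7: 26 live cells, differs from original
Gen 8: 24 live cells, differs from original
Gen 9: 19 live cells, differs from original
Gen 10: 23 live cells, differs from original
Gen 11: 18 live cells, differs from original
Gen 12: 22 live cells, differs from original
No period found within 12 steps.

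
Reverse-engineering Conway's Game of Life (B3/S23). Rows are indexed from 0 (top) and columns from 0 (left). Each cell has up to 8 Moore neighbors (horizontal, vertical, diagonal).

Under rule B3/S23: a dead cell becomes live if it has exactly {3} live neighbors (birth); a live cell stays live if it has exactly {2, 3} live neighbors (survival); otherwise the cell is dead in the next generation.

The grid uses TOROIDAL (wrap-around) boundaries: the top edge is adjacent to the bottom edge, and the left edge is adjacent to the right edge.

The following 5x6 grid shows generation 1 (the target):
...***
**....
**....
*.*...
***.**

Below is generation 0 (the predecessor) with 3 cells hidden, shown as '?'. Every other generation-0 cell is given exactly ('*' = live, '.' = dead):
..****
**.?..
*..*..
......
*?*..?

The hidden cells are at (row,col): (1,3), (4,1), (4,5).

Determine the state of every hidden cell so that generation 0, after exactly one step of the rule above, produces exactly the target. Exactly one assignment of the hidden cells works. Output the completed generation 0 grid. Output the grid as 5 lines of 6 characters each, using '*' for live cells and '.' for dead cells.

Answer: ..****
**....
*..*..
......
***...

Derivation:
Hidden generation-0 cells (in order): (1,3), (4,1), (4,5).
A hidden cell only influences target cells in its own 3x3 neighborhood. Try each of the 2^3 = 8 assignments, step the completed generation 0 forward once under B3/S23, and compare with the target:
  (1,3)=. (4,1)=. (4,5)=. -> step gives (0,2)='*' but target has '.' -> reject
  (1,3)=. (4,1)=. (4,5)=* -> step gives (0,2)='*' but target has '.' -> reject
  (1,3)=. (4,1)=* (4,5)=. -> step reproduces the target at every cell -> ACCEPT
  (1,3)=. (4,1)=* (4,5)=* -> step gives (0,5)='.' but target has '*' -> reject
  (1,3)=* (4,1)=. (4,5)=. -> step gives (0,3)='.' but target has '*' -> reject
  (1,3)=* (4,1)=. (4,5)=* -> step gives (0,3)='.' but target has '*' -> reject
  (1,3)=* (4,1)=* (4,5)=. -> step gives (0,3)='.' but target has '*' -> reject
  (1,3)=* (4,1)=* (4,5)=* -> step gives (0,3)='.' but target has '*' -> reject
Unique solution: (1,3)=dead, (4,1)=live, (4,5)=dead.
Check: live-neighbor counts of every cell in the completed generation 0:
564323
334444
232012
343212
233433
Applying B3/S23 to generation 0 with these counts gives:
...***
**....
**....
*.*...
***.**
which matches the target exactly.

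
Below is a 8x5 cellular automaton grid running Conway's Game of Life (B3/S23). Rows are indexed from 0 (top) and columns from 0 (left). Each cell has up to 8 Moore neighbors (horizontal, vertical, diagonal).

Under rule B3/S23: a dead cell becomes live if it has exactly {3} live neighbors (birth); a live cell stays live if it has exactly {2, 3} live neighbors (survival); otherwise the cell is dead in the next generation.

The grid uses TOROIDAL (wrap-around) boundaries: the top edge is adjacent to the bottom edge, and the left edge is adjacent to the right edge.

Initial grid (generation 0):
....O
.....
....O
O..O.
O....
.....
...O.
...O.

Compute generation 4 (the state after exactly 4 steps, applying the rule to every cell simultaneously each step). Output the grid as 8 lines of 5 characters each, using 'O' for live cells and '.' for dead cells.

Answer: .....
.....
.....
.....
.....
.....
.....
.....

Derivation:
Simulating step by step:
Generation 0 (given above): 7 live cells
Generation 1: 5 live cells
.....
.....
....O
O....
....O
.....
.....
...OO
Generation 2: 2 live cells
.....
.....
.....
O...O
.....
.....
.....
.....
Generation 3: 0 live cells
.....
.....
.....
.....
.....
.....
.....
.....
Generation 4: 0 live cells
(generation 4 grid is the final answer)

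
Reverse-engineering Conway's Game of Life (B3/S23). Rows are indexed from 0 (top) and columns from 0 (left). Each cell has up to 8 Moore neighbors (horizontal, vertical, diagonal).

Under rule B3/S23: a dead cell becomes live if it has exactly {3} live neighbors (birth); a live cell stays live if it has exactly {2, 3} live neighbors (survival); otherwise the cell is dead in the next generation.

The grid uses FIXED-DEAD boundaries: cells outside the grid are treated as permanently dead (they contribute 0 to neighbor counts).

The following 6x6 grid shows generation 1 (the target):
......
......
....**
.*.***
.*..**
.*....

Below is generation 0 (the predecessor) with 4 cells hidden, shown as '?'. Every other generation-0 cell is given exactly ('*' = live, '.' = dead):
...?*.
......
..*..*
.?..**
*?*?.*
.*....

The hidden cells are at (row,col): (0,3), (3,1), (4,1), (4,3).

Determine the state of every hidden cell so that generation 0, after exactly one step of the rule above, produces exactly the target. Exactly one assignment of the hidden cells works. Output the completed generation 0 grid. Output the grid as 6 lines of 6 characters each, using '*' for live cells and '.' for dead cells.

Hidden generation-0 cells (in order): (0,3), (3,1), (4,1), (4,3).
A hidden cell only influences target cells in its own 3x3 neighborhood. Try each of the 2^4 = 16 assignments, step the completed generation 0 forward once under B3/S23, and compare with the target:
  (0,3)=. (3,1)=. (4,1)=. (4,3)=. -> step reproduces the target at every cell -> ACCEPT
  (0,3)=. (3,1)=. (4,1)=. (4,3)=* -> step gives (3,2)='*' but target has '.' -> reject
  (0,3)=. (3,1)=. (4,1)=* (4,3)=. -> step gives (3,1)='.' but target has '*' -> reject
  (0,3)=. (3,1)=. (4,1)=* (4,3)=* -> step gives (3,1)='.' but target has '*' -> reject
  (0,3)=. (3,1)=* (4,1)=. (4,3)=. -> step gives (3,2)='*' but target has '.' -> reject
  (0,3)=. (3,1)=* (4,1)=. (4,3)=* -> step gives (3,3)='.' but target has '*' -> reject
  (0,3)=. (3,1)=* (4,1)=* (4,3)=. -> step gives (3,0)='*' but target has '.' -> reject
  (0,3)=. (3,1)=* (4,1)=* (4,3)=* -> step gives (3,0)='*' but target has '.' -> reject
  (0,3)=* (3,1)=. (4,1)=. (4,3)=. -> step gives (1,3)='*' but target has '.' -> reject
  (0,3)=* (3,1)=. (4,1)=. (4,3)=* -> step gives (1,3)='*' but target has '.' -> reject
  (0,3)=* (3,1)=. (4,1)=* (4,3)=. -> step gives (1,3)='*' but target has '.' -> reject
  (0,3)=* (3,1)=. (4,1)=* (4,3)=* -> step gives (1,3)='*' but target has '.' -> reject
  (0,3)=* (3,1)=* (4,1)=. (4,3)=. -> step gives (1,3)='*' but target has '.' -> reject
  (0,3)=* (3,1)=* (4,1)=. (4,3)=* -> step gives (1,3)='*' but target has '.' -> reject
  (0,3)=* (3,1)=* (4,1)=* (4,3)=. -> step gives (1,3)='*' but target has '.' -> reject
  (0,3)=* (3,1)=* (4,1)=* (4,3)=* -> step gives (1,3)='*' but target has '.' -> reject
Unique solution: (0,3)=dead, (3,1)=dead, (4,1)=dead, (4,3)=dead.
Check: live-neighbor counts of every cell in the completed generation 0:
000101
011222
010232
132333
131232
222111
Applying B3/S23 to generation 0 with these counts gives:
......
......
....**
.*.***
.*..**
.*....
which matches the target exactly.

Answer: ....*.
......
..*..*
....**
*.*..*
.*....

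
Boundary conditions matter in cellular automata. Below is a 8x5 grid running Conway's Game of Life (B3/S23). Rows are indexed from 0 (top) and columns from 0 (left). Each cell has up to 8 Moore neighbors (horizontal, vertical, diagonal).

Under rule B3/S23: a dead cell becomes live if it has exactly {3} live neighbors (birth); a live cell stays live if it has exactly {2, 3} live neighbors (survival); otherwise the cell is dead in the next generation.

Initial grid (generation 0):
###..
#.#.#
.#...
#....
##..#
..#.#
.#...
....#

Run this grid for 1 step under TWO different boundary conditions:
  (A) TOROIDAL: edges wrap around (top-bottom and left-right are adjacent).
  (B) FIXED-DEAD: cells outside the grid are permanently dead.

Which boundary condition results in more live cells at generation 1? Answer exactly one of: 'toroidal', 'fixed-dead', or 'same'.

Under TOROIDAL boundary, generation 1:
..#..
..###
.#..#
....#
.#.##
..###
#..#.
..#..
Population = 16

Under FIXED-DEAD boundary, generation 1:
#.##.
#.##.
##...
#....
##.#.
#.##.
...#.
.....
Population = 16

Comparison: toroidal=16, fixed-dead=16 -> same

Answer: same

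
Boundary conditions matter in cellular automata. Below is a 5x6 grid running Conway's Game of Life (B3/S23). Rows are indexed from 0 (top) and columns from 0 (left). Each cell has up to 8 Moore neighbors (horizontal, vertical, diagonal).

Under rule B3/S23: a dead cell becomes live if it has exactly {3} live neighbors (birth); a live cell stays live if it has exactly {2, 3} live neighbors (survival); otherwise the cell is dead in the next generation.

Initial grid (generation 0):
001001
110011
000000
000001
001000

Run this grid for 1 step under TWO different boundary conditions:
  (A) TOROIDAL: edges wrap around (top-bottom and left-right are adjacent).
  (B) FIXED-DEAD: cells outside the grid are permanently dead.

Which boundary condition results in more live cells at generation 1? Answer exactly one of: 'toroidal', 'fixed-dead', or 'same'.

Under TOROIDAL boundary, generation 1:
001111
110011
000010
000000
000000
Population = 9

Under FIXED-DEAD boundary, generation 1:
010011
010011
000011
000000
000000
Population = 8

Comparison: toroidal=9, fixed-dead=8 -> toroidal

Answer: toroidal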